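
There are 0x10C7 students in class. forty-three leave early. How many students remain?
Convert 0x10C7 (hexadecimal) → 1×4096 + 12×16 + 7 = 4295 (decimal)
Convert forty-three (English words) → 43 (decimal)
Compute 4295 - 43 = 4252
4252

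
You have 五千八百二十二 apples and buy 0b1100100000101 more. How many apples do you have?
Convert 五千八百二十二 (Chinese numeral) → 5×1000 + 8×100 + 2×10 + 2 = 5822 (decimal)
Convert 0b1100100000101 (binary) → 4096 + 2048 + 256 + 4 + 1 = 6405 (decimal)
Compute 5822 + 6405 = 12227
12227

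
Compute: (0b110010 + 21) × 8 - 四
Convert 0b110010 (binary) → 32 + 16 + 2 = 50 (decimal)
Convert 四 (Chinese numeral) → 4 (decimal)
Expression in decimal: (50 + 21) × 8 - 4
Parentheses first: 50 + 21 = 71
Multiply: 71 × 8 = 568
Subtract: 568 - 4 = 564
564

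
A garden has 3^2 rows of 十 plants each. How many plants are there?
Convert 十 (Chinese numeral) → 1×10 = 10 (decimal)
Convert 3^2 (power) → 9 (decimal)
Compute 10 × 9 = 90
90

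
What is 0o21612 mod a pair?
Convert 0o21612 (octal) → 2×4096 + 1×512 + 6×64 + 1×8 + 2 = 9098 (decimal)
Convert a pair (colloquial) → 2 (decimal)
Compute 9098 mod 2 = 0
0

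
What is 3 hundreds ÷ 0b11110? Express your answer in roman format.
Convert 3 hundreds (place-value notation) → 3×100 = 300 (decimal)
Convert 0b11110 (binary) → 16 + 8 + 4 + 2 = 30 (decimal)
Compute 300 ÷ 30 = 10
Convert 10 (decimal) → X (Roman numeral)
X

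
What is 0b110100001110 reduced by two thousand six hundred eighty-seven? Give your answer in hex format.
Convert 0b110100001110 (binary) → 2048 + 1024 + 256 + 8 + 4 + 2 = 3342 (decimal)
Convert two thousand six hundred eighty-seven (English words) → 2×1000 + 6×100 + 87 = 2687 (decimal)
Compute 3342 - 2687 = 655
Convert 655 (decimal) → 655 = 2×256 + 8×16 + 15 → 0x28F (hexadecimal)
0x28F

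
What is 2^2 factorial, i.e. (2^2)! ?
Convert 2^2 (power) → 4 (decimal)
Compute 4! = 24
24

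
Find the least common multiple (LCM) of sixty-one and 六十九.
Convert sixty-one (English words) → 61 (decimal)
Convert 六十九 (Chinese numeral) → 6×10 + 9 = 69 (decimal)
Compute lcm(61, 69) = 4209
4209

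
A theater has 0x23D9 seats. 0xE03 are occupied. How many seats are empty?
Convert 0x23D9 (hexadecimal) → 2×4096 + 3×256 + 13×16 + 9 = 9177 (decimal)
Convert 0xE03 (hexadecimal) → 14×256 + 3 = 3587 (decimal)
Compute 9177 - 3587 = 5590
5590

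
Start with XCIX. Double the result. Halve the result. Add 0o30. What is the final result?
Convert XCIX (Roman numeral) → 90 + 9 = 99 (decimal)
Start: 99
99 × 2 = 198
198 ÷ 2 = 99
Convert 0o30 (octal) → 3×8 = 24 (decimal)
99 + 24 = 123
123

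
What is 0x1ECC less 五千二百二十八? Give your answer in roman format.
Convert 0x1ECC (hexadecimal) → 1×4096 + 14×256 + 12×16 + 12 = 7884 (decimal)
Convert 五千二百二十八 (Chinese numeral) → 5×1000 + 2×100 + 2×10 + 8 = 5228 (decimal)
Compute 7884 - 5228 = 2656
Convert 2656 (decimal) → 2656 = 1000 + 1000 + 500 + 100 + 50 + 5 + 1 → MMDCLVI (Roman numeral)
MMDCLVI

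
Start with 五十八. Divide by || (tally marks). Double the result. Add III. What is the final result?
Convert 五十八 (Chinese numeral) → 5×10 + 8 = 58 (decimal)
Start: 58
Convert || (tally marks) → 2 (decimal)
58 ÷ 2 = 29
29 × 2 = 58
Convert III (Roman numeral) → 1 + 1 + 1 = 3 (decimal)
58 + 3 = 61
61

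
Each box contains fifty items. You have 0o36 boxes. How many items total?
Convert fifty (English words) → 50 (decimal)
Convert 0o36 (octal) → 3×8 + 6 = 30 (decimal)
Compute 50 × 30 = 1500
1500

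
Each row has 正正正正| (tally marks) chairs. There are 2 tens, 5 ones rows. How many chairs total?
Convert 正正正正| (tally marks) → 5 + 5 + 5 + 5 + 1 = 21 (decimal)
Convert 2 tens, 5 ones (place-value notation) → 2×10 + 5 = 25 (decimal)
Compute 21 × 25 = 525
525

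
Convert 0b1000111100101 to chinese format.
Convert 0b1000111100101 (binary) → 4096 + 256 + 128 + 64 + 32 + 4 + 1 = 4581 (decimal)
Convert 4581 (decimal) → 4581 = 4×1000 + 5×100 + 8×10 + 1 → 四千五百八十一 (Chinese numeral)
四千五百八十一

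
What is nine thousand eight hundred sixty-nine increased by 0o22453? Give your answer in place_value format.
Convert nine thousand eight hundred sixty-nine (English words) → 9×1000 + 8×100 + 69 = 9869 (decimal)
Convert 0o22453 (octal) → 2×4096 + 2×512 + 4×64 + 5×8 + 3 = 9515 (decimal)
Compute 9869 + 9515 = 19384
Convert 19384 (decimal) → 19384 = 19×1000 + 3×100 + 8×10 + 4 → 19 thousands, 3 hundreds, 8 tens, 4 ones (place-value notation)
19 thousands, 3 hundreds, 8 tens, 4 ones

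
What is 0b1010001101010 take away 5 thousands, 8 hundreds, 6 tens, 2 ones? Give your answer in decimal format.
Convert 0b1010001101010 (binary) → 4096 + 1024 + 64 + 32 + 8 + 2 = 5226 (decimal)
Convert 5 thousands, 8 hundreds, 6 tens, 2 ones (place-value notation) → 5×1000 + 8×100 + 6×10 + 2 = 5862 (decimal)
Compute 5226 - 5862 = -636
-636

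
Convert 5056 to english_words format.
Convert 5056 (decimal) → 5056 = 5×1000 + 56 → five thousand fifty-six (English words)
five thousand fifty-six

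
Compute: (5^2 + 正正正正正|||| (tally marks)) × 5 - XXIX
Convert 5^2 (power) → 25 (decimal)
Convert 正正正正正|||| (tally marks) → 5 + 5 + 5 + 5 + 5 + 4 = 29 (decimal)
Convert XXIX (Roman numeral) → 10 + 10 + 9 = 29 (decimal)
Expression in decimal: (25 + 29) × 5 - 29
Parentheses first: 25 + 29 = 54
Multiply: 54 × 5 = 270
Subtract: 270 - 29 = 241
241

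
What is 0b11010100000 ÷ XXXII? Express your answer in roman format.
Convert 0b11010100000 (binary) → 1024 + 512 + 128 + 32 = 1696 (decimal)
Convert XXXII (Roman numeral) → 10 + 10 + 10 + 1 + 1 = 32 (decimal)
Compute 1696 ÷ 32 = 53
Convert 53 (decimal) → 53 = 50 + 1 + 1 + 1 → LIII (Roman numeral)
LIII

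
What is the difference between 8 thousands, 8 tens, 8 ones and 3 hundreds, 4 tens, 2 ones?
Convert 8 thousands, 8 tens, 8 ones (place-value notation) → 8×1000 + 8×10 + 8 = 8088 (decimal)
Convert 3 hundreds, 4 tens, 2 ones (place-value notation) → 3×100 + 4×10 + 2 = 342 (decimal)
Difference: |8088 - 342| = 7746
7746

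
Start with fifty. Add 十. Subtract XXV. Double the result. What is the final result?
Convert fifty (English words) → 50 (decimal)
Start: 50
Convert 十 (Chinese numeral) → 1×10 = 10 (decimal)
50 + 10 = 60
Convert XXV (Roman numeral) → 10 + 10 + 5 = 25 (decimal)
60 - 25 = 35
35 × 2 = 70
70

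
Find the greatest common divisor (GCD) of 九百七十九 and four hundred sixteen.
Convert 九百七十九 (Chinese numeral) → 9×100 + 7×10 + 9 = 979 (decimal)
Convert four hundred sixteen (English words) → 4×100 + 16 = 416 (decimal)
Compute gcd(979, 416) = 1
1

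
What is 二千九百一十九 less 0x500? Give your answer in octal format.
Convert 二千九百一十九 (Chinese numeral) → 2×1000 + 9×100 + 1×10 + 9 = 2919 (decimal)
Convert 0x500 (hexadecimal) → 5×256 = 1280 (decimal)
Compute 2919 - 1280 = 1639
Convert 1639 (decimal) → 1639 = 3×512 + 1×64 + 4×8 + 7 → 0o3147 (octal)
0o3147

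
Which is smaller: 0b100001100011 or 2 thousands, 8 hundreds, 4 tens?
Convert 0b100001100011 (binary) → 2048 + 64 + 32 + 2 + 1 = 2147 (decimal)
Convert 2 thousands, 8 hundreds, 4 tens (place-value notation) → 2×1000 + 8×100 + 4×10 = 2840 (decimal)
Compare 2147 vs 2840: smaller = 2147
2147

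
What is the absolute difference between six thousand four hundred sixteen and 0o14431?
Convert six thousand four hundred sixteen (English words) → 6×1000 + 4×100 + 16 = 6416 (decimal)
Convert 0o14431 (octal) → 1×4096 + 4×512 + 4×64 + 3×8 + 1 = 6425 (decimal)
Compute |6416 - 6425| = 9
9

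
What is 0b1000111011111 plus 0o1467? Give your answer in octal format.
Convert 0b1000111011111 (binary) → 4096 + 256 + 128 + 64 + 16 + 8 + 4 + 2 + 1 = 4575 (decimal)
Convert 0o1467 (octal) → 1×512 + 4×64 + 6×8 + 7 = 823 (decimal)
Compute 4575 + 823 = 5398
Convert 5398 (decimal) → 5398 = 1×4096 + 2×512 + 4×64 + 2×8 + 6 → 0o12426 (octal)
0o12426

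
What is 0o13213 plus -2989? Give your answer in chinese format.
Convert 0o13213 (octal) → 1×4096 + 3×512 + 2×64 + 1×8 + 3 = 5771 (decimal)
Compute 5771 + -2989 = 2782
Convert 2782 (decimal) → 2782 = 2×1000 + 7×100 + 8×10 + 2 → 二千七百八十二 (Chinese numeral)
二千七百八十二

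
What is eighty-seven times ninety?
Convert eighty-seven (English words) → 87 (decimal)
Convert ninety (English words) → 90 (decimal)
Compute 87 × 90 = 7830
7830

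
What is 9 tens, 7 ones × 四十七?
Convert 9 tens, 7 ones (place-value notation) → 9×10 + 7 = 97 (decimal)
Convert 四十七 (Chinese numeral) → 4×10 + 7 = 47 (decimal)
Compute 97 × 47 = 4559
4559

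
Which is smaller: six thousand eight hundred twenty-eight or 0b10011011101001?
Convert six thousand eight hundred twenty-eight (English words) → 6×1000 + 8×100 + 28 = 6828 (decimal)
Convert 0b10011011101001 (binary) → 8192 + 1024 + 512 + 128 + 64 + 32 + 8 + 1 = 9961 (decimal)
Compare 6828 vs 9961: smaller = 6828
6828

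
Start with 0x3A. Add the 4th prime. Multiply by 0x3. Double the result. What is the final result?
Convert 0x3A (hexadecimal) → 3×16 + 10 = 58 (decimal)
Start: 58
Convert the 4th prime (prime index) → 7 (decimal)
58 + 7 = 65
Convert 0x3 (hexadecimal) → 3 (decimal)
65 × 3 = 195
195 × 2 = 390
390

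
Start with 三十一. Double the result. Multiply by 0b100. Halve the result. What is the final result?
Convert 三十一 (Chinese numeral) → 3×10 + 1 = 31 (decimal)
Start: 31
31 × 2 = 62
Convert 0b100 (binary) → 4 (decimal)
62 × 4 = 248
248 ÷ 2 = 124
124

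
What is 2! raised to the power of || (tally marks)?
Convert 2! (factorial) → 2 (decimal)
Convert || (tally marks) → 2 (decimal)
Compute 2 ^ 2 = 4
4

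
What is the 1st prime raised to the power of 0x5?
Convert the 1st prime (prime index) → 2 (decimal)
Convert 0x5 (hexadecimal) → 5 (decimal)
Compute 2 ^ 5 = 32
32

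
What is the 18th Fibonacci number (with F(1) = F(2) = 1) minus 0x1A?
The 18th Fibonacci number (with F(1) = F(2) = 1) = 2584
Convert 0x1A (hexadecimal) → 1×16 + 10 = 26 (decimal)
Compute 2584 - 26 = 2558
2558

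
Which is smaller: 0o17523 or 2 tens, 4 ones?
Convert 0o17523 (octal) → 1×4096 + 7×512 + 5×64 + 2×8 + 3 = 8019 (decimal)
Convert 2 tens, 4 ones (place-value notation) → 2×10 + 4 = 24 (decimal)
Compare 8019 vs 24: smaller = 24
24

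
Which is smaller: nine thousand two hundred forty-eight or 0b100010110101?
Convert nine thousand two hundred forty-eight (English words) → 9×1000 + 2×100 + 48 = 9248 (decimal)
Convert 0b100010110101 (binary) → 2048 + 128 + 32 + 16 + 4 + 1 = 2229 (decimal)
Compare 9248 vs 2229: smaller = 2229
2229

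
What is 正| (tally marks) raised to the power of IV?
Convert 正| (tally marks) → 5 + 1 = 6 (decimal)
Convert IV (Roman numeral) → 4 (decimal)
Compute 6 ^ 4 = 1296
1296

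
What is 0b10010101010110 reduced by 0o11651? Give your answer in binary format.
Convert 0b10010101010110 (binary) → 8192 + 1024 + 256 + 64 + 16 + 4 + 2 = 9558 (decimal)
Convert 0o11651 (octal) → 1×4096 + 1×512 + 6×64 + 5×8 + 1 = 5033 (decimal)
Compute 9558 - 5033 = 4525
Convert 4525 (decimal) → 4525 = 4096 + 256 + 128 + 32 + 8 + 4 + 1 → 0b1000110101101 (binary)
0b1000110101101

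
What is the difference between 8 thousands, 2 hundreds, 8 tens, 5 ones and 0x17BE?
Convert 8 thousands, 2 hundreds, 8 tens, 5 ones (place-value notation) → 8×1000 + 2×100 + 8×10 + 5 = 8285 (decimal)
Convert 0x17BE (hexadecimal) → 1×4096 + 7×256 + 11×16 + 14 = 6078 (decimal)
Difference: |8285 - 6078| = 2207
2207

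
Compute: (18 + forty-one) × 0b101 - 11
Convert forty-one (English words) → 41 (decimal)
Convert 0b101 (binary) → 4 + 1 = 5 (decimal)
Expression in decimal: (18 + 41) × 5 - 11
Parentheses first: 18 + 41 = 59
Multiply: 59 × 5 = 295
Subtract: 295 - 11 = 284
284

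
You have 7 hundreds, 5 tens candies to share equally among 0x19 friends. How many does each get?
Convert 7 hundreds, 5 tens (place-value notation) → 7×100 + 5×10 = 750 (decimal)
Convert 0x19 (hexadecimal) → 1×16 + 9 = 25 (decimal)
Compute 750 ÷ 25 = 30
30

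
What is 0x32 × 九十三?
Convert 0x32 (hexadecimal) → 3×16 + 2 = 50 (decimal)
Convert 九十三 (Chinese numeral) → 9×10 + 3 = 93 (decimal)
Compute 50 × 93 = 4650
4650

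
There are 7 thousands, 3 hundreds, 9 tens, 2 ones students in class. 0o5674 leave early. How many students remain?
Convert 7 thousands, 3 hundreds, 9 tens, 2 ones (place-value notation) → 7×1000 + 3×100 + 9×10 + 2 = 7392 (decimal)
Convert 0o5674 (octal) → 5×512 + 6×64 + 7×8 + 4 = 3004 (decimal)
Compute 7392 - 3004 = 4388
4388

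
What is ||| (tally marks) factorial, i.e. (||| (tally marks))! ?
Convert ||| (tally marks) → 3 (decimal)
Compute 3! = 6
6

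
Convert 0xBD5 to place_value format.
Convert 0xBD5 (hexadecimal) → 11×256 + 13×16 + 5 = 3029 (decimal)
Convert 3029 (decimal) → 3029 = 3×1000 + 2×10 + 9 → 3 thousands, 2 tens, 9 ones (place-value notation)
3 thousands, 2 tens, 9 ones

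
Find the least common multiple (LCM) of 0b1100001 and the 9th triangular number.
Convert 0b1100001 (binary) → 64 + 32 + 1 = 97 (decimal)
Convert the 9th triangular number (triangular index) → 9×10/2 = 45 (decimal)
Compute lcm(97, 45) = 4365
4365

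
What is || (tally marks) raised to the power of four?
Convert || (tally marks) → 2 (decimal)
Convert four (English words) → 4 (decimal)
Compute 2 ^ 4 = 16
16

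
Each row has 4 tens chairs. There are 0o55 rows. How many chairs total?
Convert 4 tens (place-value notation) → 4×10 = 40 (decimal)
Convert 0o55 (octal) → 5×8 + 5 = 45 (decimal)
Compute 40 × 45 = 1800
1800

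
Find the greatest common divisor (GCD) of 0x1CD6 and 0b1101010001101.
Convert 0x1CD6 (hexadecimal) → 1×4096 + 12×256 + 13×16 + 6 = 7382 (decimal)
Convert 0b1101010001101 (binary) → 4096 + 2048 + 512 + 128 + 8 + 4 + 1 = 6797 (decimal)
Compute gcd(7382, 6797) = 1
1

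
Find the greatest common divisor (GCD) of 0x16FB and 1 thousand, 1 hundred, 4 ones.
Convert 0x16FB (hexadecimal) → 1×4096 + 6×256 + 15×16 + 11 = 5883 (decimal)
Convert 1 thousand, 1 hundred, 4 ones (place-value notation) → 1×1000 + 1×100 + 4 = 1104 (decimal)
Compute gcd(5883, 1104) = 3
3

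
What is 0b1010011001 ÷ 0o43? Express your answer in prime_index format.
Convert 0b1010011001 (binary) → 512 + 128 + 16 + 8 + 1 = 665 (decimal)
Convert 0o43 (octal) → 4×8 + 3 = 35 (decimal)
Compute 665 ÷ 35 = 19
Convert 19 (decimal) → the 8th prime (prime index)
the 8th prime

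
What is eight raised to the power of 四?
Convert eight (English words) → 8 (decimal)
Convert 四 (Chinese numeral) → 4 (decimal)
Compute 8 ^ 4 = 4096
4096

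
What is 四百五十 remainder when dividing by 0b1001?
Convert 四百五十 (Chinese numeral) → 4×100 + 5×10 = 450 (decimal)
Convert 0b1001 (binary) → 8 + 1 = 9 (decimal)
Compute 450 mod 9 = 0
0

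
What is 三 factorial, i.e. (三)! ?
Convert 三 (Chinese numeral) → 3 (decimal)
Compute 3! = 6
6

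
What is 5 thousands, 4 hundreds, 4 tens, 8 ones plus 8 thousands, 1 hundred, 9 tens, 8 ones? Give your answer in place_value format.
Convert 5 thousands, 4 hundreds, 4 tens, 8 ones (place-value notation) → 5×1000 + 4×100 + 4×10 + 8 = 5448 (decimal)
Convert 8 thousands, 1 hundred, 9 tens, 8 ones (place-value notation) → 8×1000 + 1×100 + 9×10 + 8 = 8198 (decimal)
Compute 5448 + 8198 = 13646
Convert 13646 (decimal) → 13646 = 13×1000 + 6×100 + 4×10 + 6 → 13 thousands, 6 hundreds, 4 tens, 6 ones (place-value notation)
13 thousands, 6 hundreds, 4 tens, 6 ones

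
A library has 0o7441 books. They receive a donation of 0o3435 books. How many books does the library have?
Convert 0o7441 (octal) → 7×512 + 4×64 + 4×8 + 1 = 3873 (decimal)
Convert 0o3435 (octal) → 3×512 + 4×64 + 3×8 + 5 = 1821 (decimal)
Compute 3873 + 1821 = 5694
5694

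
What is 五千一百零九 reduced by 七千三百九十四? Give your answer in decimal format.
Convert 五千一百零九 (Chinese numeral) → 5×1000 + 1×100 + 9 = 5109 (decimal)
Convert 七千三百九十四 (Chinese numeral) → 7×1000 + 3×100 + 9×10 + 4 = 7394 (decimal)
Compute 5109 - 7394 = -2285
-2285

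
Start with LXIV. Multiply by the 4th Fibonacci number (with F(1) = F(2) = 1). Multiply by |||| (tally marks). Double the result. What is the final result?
Convert LXIV (Roman numeral) → 50 + 10 + 4 = 64 (decimal)
Start: 64
Convert the 4th Fibonacci number (with F(1) = F(2) = 1) (Fibonacci index) → 1, 1, 2, 3 → 3 (decimal)
64 × 3 = 192
Convert |||| (tally marks) → 4 (decimal)
192 × 4 = 768
768 × 2 = 1536
1536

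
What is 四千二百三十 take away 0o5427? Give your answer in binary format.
Convert 四千二百三十 (Chinese numeral) → 4×1000 + 2×100 + 3×10 = 4230 (decimal)
Convert 0o5427 (octal) → 5×512 + 4×64 + 2×8 + 7 = 2839 (decimal)
Compute 4230 - 2839 = 1391
Convert 1391 (decimal) → 1391 = 1024 + 256 + 64 + 32 + 8 + 4 + 2 + 1 → 0b10101101111 (binary)
0b10101101111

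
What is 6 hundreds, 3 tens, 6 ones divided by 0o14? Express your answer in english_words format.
Convert 6 hundreds, 3 tens, 6 ones (place-value notation) → 6×100 + 3×10 + 6 = 636 (decimal)
Convert 0o14 (octal) → 1×8 + 4 = 12 (decimal)
Compute 636 ÷ 12 = 53
Convert 53 (decimal) → fifty-three (English words)
fifty-three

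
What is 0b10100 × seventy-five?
Convert 0b10100 (binary) → 16 + 4 = 20 (decimal)
Convert seventy-five (English words) → 75 (decimal)
Compute 20 × 75 = 1500
1500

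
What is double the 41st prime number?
The 41st prime number = 179
Compute 179 × 2 = 358
358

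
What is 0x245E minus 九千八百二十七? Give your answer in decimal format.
Convert 0x245E (hexadecimal) → 2×4096 + 4×256 + 5×16 + 14 = 9310 (decimal)
Convert 九千八百二十七 (Chinese numeral) → 9×1000 + 8×100 + 2×10 + 7 = 9827 (decimal)
Compute 9310 - 9827 = -517
-517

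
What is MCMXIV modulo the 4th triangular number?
Convert MCMXIV (Roman numeral) → 1000 + 900 + 10 + 4 = 1914 (decimal)
Convert the 4th triangular number (triangular index) → 4×5/2 = 10 (decimal)
Compute 1914 mod 10 = 4
4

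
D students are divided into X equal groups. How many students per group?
Convert D (Roman numeral) → 500 (decimal)
Convert X (Roman numeral) → 10 (decimal)
Compute 500 ÷ 10 = 50
50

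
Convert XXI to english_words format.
Convert XXI (Roman numeral) → 10 + 10 + 1 = 21 (decimal)
Convert 21 (decimal) → twenty-one (English words)
twenty-one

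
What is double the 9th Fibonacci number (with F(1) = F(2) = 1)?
The 9th Fibonacci number (with F(1) = F(2) = 1): 1, 1, 2, 3, 5, 8, 13, 21, 34 → 34
Compute 34 × 2 = 68
68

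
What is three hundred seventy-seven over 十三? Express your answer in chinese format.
Convert three hundred seventy-seven (English words) → 3×100 + 77 = 377 (decimal)
Convert 十三 (Chinese numeral) → 1×10 + 3 = 13 (decimal)
Compute 377 ÷ 13 = 29
Convert 29 (decimal) → 29 = 2×10 + 9 → 二十九 (Chinese numeral)
二十九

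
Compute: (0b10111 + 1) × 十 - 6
Convert 0b10111 (binary) → 16 + 4 + 2 + 1 = 23 (decimal)
Convert 十 (Chinese numeral) → 1×10 = 10 (decimal)
Expression in decimal: (23 + 1) × 10 - 6
Parentheses first: 23 + 1 = 24
Multiply: 24 × 10 = 240
Subtract: 240 - 6 = 234
234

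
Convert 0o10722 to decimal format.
Convert 0o10722 (octal) → 1×4096 + 7×64 + 2×8 + 2 = 4562 (decimal)
4562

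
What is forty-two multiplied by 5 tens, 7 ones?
Convert forty-two (English words) → 42 (decimal)
Convert 5 tens, 7 ones (place-value notation) → 5×10 + 7 = 57 (decimal)
Compute 42 × 57 = 2394
2394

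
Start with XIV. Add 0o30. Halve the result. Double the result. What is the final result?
Convert XIV (Roman numeral) → 10 + 4 = 14 (decimal)
Start: 14
Convert 0o30 (octal) → 3×8 = 24 (decimal)
14 + 24 = 38
38 ÷ 2 = 19
19 × 2 = 38
38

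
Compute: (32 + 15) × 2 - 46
Parentheses first: 32 + 15 = 47
Multiply: 47 × 2 = 94
Subtract: 94 - 46 = 48
48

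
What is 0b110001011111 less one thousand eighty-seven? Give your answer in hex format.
Convert 0b110001011111 (binary) → 2048 + 1024 + 64 + 16 + 8 + 4 + 2 + 1 = 3167 (decimal)
Convert one thousand eighty-seven (English words) → 1×1000 + 87 = 1087 (decimal)
Compute 3167 - 1087 = 2080
Convert 2080 (decimal) → 2080 = 8×256 + 2×16 → 0x820 (hexadecimal)
0x820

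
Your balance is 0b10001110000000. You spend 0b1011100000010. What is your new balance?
Convert 0b10001110000000 (binary) → 8192 + 512 + 256 + 128 = 9088 (decimal)
Convert 0b1011100000010 (binary) → 4096 + 1024 + 512 + 256 + 2 = 5890 (decimal)
Compute 9088 - 5890 = 3198
3198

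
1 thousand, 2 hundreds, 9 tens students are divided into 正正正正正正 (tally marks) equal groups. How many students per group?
Convert 1 thousand, 2 hundreds, 9 tens (place-value notation) → 1×1000 + 2×100 + 9×10 = 1290 (decimal)
Convert 正正正正正正 (tally marks) → 5 + 5 + 5 + 5 + 5 + 5 = 30 (decimal)
Compute 1290 ÷ 30 = 43
43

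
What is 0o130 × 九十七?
Convert 0o130 (octal) → 1×64 + 3×8 = 88 (decimal)
Convert 九十七 (Chinese numeral) → 9×10 + 7 = 97 (decimal)
Compute 88 × 97 = 8536
8536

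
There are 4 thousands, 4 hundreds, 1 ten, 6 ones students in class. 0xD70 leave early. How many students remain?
Convert 4 thousands, 4 hundreds, 1 ten, 6 ones (place-value notation) → 4×1000 + 4×100 + 1×10 + 6 = 4416 (decimal)
Convert 0xD70 (hexadecimal) → 13×256 + 7×16 = 3440 (decimal)
Compute 4416 - 3440 = 976
976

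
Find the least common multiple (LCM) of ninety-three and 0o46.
Convert ninety-three (English words) → 93 (decimal)
Convert 0o46 (octal) → 4×8 + 6 = 38 (decimal)
Compute lcm(93, 38) = 3534
3534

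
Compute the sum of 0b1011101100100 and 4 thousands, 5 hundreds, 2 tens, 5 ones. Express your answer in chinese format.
Convert 0b1011101100100 (binary) → 4096 + 1024 + 512 + 256 + 64 + 32 + 4 = 5988 (decimal)
Convert 4 thousands, 5 hundreds, 2 tens, 5 ones (place-value notation) → 4×1000 + 5×100 + 2×10 + 5 = 4525 (decimal)
Compute 5988 + 4525 = 10513
Convert 10513 (decimal) → 10513 = 1×10000 + 5×100 + 1×10 + 3 → 一万零五百一十三 (Chinese numeral)
一万零五百一十三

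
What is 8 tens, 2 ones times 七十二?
Convert 8 tens, 2 ones (place-value notation) → 8×10 + 2 = 82 (decimal)
Convert 七十二 (Chinese numeral) → 7×10 + 2 = 72 (decimal)
Compute 82 × 72 = 5904
5904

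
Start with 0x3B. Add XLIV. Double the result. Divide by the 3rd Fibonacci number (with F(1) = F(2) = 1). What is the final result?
Convert 0x3B (hexadecimal) → 3×16 + 11 = 59 (decimal)
Start: 59
Convert XLIV (Roman numeral) → 40 + 4 = 44 (decimal)
59 + 44 = 103
103 × 2 = 206
Convert the 3rd Fibonacci number (with F(1) = F(2) = 1) (Fibonacci index) → 1, 1, 2 → 2 (decimal)
206 ÷ 2 = 103
103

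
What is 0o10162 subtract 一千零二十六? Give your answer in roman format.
Convert 0o10162 (octal) → 1×4096 + 1×64 + 6×8 + 2 = 4210 (decimal)
Convert 一千零二十六 (Chinese numeral) → 1×1000 + 2×10 + 6 = 1026 (decimal)
Compute 4210 - 1026 = 3184
Convert 3184 (decimal) → 3184 = 1000 + 1000 + 1000 + 100 + 50 + 10 + 10 + 10 + 4 → MMMCLXXXIV (Roman numeral)
MMMCLXXXIV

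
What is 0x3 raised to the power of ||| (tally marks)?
Convert 0x3 (hexadecimal) → 3 (decimal)
Convert ||| (tally marks) → 3 (decimal)
Compute 3 ^ 3 = 27
27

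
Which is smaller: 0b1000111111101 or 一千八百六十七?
Convert 0b1000111111101 (binary) → 4096 + 256 + 128 + 64 + 32 + 16 + 8 + 4 + 1 = 4605 (decimal)
Convert 一千八百六十七 (Chinese numeral) → 1×1000 + 8×100 + 6×10 + 7 = 1867 (decimal)
Compare 4605 vs 1867: smaller = 1867
1867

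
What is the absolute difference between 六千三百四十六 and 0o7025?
Convert 六千三百四十六 (Chinese numeral) → 6×1000 + 3×100 + 4×10 + 6 = 6346 (decimal)
Convert 0o7025 (octal) → 7×512 + 2×8 + 5 = 3605 (decimal)
Compute |6346 - 3605| = 2741
2741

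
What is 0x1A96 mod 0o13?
Convert 0x1A96 (hexadecimal) → 1×4096 + 10×256 + 9×16 + 6 = 6806 (decimal)
Convert 0o13 (octal) → 1×8 + 3 = 11 (decimal)
Compute 6806 mod 11 = 8
8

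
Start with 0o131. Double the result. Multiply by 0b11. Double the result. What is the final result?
Convert 0o131 (octal) → 1×64 + 3×8 + 1 = 89 (decimal)
Start: 89
89 × 2 = 178
Convert 0b11 (binary) → 2 + 1 = 3 (decimal)
178 × 3 = 534
534 × 2 = 1068
1068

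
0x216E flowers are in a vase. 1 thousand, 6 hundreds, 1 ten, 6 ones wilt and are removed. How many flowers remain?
Convert 0x216E (hexadecimal) → 2×4096 + 1×256 + 6×16 + 14 = 8558 (decimal)
Convert 1 thousand, 6 hundreds, 1 ten, 6 ones (place-value notation) → 1×1000 + 6×100 + 1×10 + 6 = 1616 (decimal)
Compute 8558 - 1616 = 6942
6942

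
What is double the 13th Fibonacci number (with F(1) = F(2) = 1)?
The 13th Fibonacci number (with F(1) = F(2) = 1): 1, 1, 2, 3, 5, 8, 13, 21, 34, 55, 89, 144, 233 → 233
Compute 233 × 2 = 466
466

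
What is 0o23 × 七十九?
Convert 0o23 (octal) → 2×8 + 3 = 19 (decimal)
Convert 七十九 (Chinese numeral) → 7×10 + 9 = 79 (decimal)
Compute 19 × 79 = 1501
1501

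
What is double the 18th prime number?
The 18th prime number = 61
Compute 61 × 2 = 122
122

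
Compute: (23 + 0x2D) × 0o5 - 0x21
Convert 0x2D (hexadecimal) → 2×16 + 13 = 45 (decimal)
Convert 0o5 (octal) → 5 (decimal)
Convert 0x21 (hexadecimal) → 2×16 + 1 = 33 (decimal)
Expression in decimal: (23 + 45) × 5 - 33
Parentheses first: 23 + 45 = 68
Multiply: 68 × 5 = 340
Subtract: 340 - 33 = 307
307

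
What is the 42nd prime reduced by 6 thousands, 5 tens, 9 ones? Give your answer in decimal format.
Convert the 42nd prime (prime index) → 181 (decimal)
Convert 6 thousands, 5 tens, 9 ones (place-value notation) → 6×1000 + 5×10 + 9 = 6059 (decimal)
Compute 181 - 6059 = -5878
-5878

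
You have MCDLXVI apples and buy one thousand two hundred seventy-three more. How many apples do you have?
Convert MCDLXVI (Roman numeral) → 1000 + 400 + 50 + 10 + 5 + 1 = 1466 (decimal)
Convert one thousand two hundred seventy-three (English words) → 1×1000 + 2×100 + 73 = 1273 (decimal)
Compute 1466 + 1273 = 2739
2739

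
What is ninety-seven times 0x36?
Convert ninety-seven (English words) → 97 (decimal)
Convert 0x36 (hexadecimal) → 3×16 + 6 = 54 (decimal)
Compute 97 × 54 = 5238
5238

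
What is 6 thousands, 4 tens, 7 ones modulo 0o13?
Convert 6 thousands, 4 tens, 7 ones (place-value notation) → 6×1000 + 4×10 + 7 = 6047 (decimal)
Convert 0o13 (octal) → 1×8 + 3 = 11 (decimal)
Compute 6047 mod 11 = 8
8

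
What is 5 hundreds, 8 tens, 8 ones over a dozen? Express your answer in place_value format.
Convert 5 hundreds, 8 tens, 8 ones (place-value notation) → 5×100 + 8×10 + 8 = 588 (decimal)
Convert a dozen (colloquial) → 12 (decimal)
Compute 588 ÷ 12 = 49
Convert 49 (decimal) → 49 = 4×10 + 9 → 4 tens, 9 ones (place-value notation)
4 tens, 9 ones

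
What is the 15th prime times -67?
Convert the 15th prime (prime index) → 47 (decimal)
Compute 47 × -67 = -3149
-3149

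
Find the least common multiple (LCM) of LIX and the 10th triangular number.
Convert LIX (Roman numeral) → 50 + 9 = 59 (decimal)
Convert the 10th triangular number (triangular index) → 10×11/2 = 55 (decimal)
Compute lcm(59, 55) = 3245
3245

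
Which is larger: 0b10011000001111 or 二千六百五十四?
Convert 0b10011000001111 (binary) → 8192 + 1024 + 512 + 8 + 4 + 2 + 1 = 9743 (decimal)
Convert 二千六百五十四 (Chinese numeral) → 2×1000 + 6×100 + 5×10 + 4 = 2654 (decimal)
Compare 9743 vs 2654: larger = 9743
9743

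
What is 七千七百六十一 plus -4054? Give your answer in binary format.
Convert 七千七百六十一 (Chinese numeral) → 7×1000 + 7×100 + 6×10 + 1 = 7761 (decimal)
Compute 7761 + -4054 = 3707
Convert 3707 (decimal) → 3707 = 2048 + 1024 + 512 + 64 + 32 + 16 + 8 + 2 + 1 → 0b111001111011 (binary)
0b111001111011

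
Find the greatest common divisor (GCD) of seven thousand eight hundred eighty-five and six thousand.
Convert seven thousand eight hundred eighty-five (English words) → 7×1000 + 8×100 + 85 = 7885 (decimal)
Convert six thousand (English words) → 6×1000 = 6000 (decimal)
Compute gcd(7885, 6000) = 5
5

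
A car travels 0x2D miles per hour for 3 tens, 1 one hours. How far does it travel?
Convert 0x2D (hexadecimal) → 2×16 + 13 = 45 (decimal)
Convert 3 tens, 1 one (place-value notation) → 3×10 + 1 = 31 (decimal)
Compute 45 × 31 = 1395
1395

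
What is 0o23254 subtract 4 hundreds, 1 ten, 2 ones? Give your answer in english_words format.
Convert 0o23254 (octal) → 2×4096 + 3×512 + 2×64 + 5×8 + 4 = 9900 (decimal)
Convert 4 hundreds, 1 ten, 2 ones (place-value notation) → 4×100 + 1×10 + 2 = 412 (decimal)
Compute 9900 - 412 = 9488
Convert 9488 (decimal) → 9488 = 9×1000 + 4×100 + 88 → nine thousand four hundred eighty-eight (English words)
nine thousand four hundred eighty-eight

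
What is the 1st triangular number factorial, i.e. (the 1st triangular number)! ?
Convert the 1st triangular number (triangular index) → 1×2/2 = 1 (decimal)
Compute 1! = 1
1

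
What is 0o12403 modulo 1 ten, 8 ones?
Convert 0o12403 (octal) → 1×4096 + 2×512 + 4×64 + 3 = 5379 (decimal)
Convert 1 ten, 8 ones (place-value notation) → 1×10 + 8 = 18 (decimal)
Compute 5379 mod 18 = 15
15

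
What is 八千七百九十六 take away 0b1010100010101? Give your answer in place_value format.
Convert 八千七百九十六 (Chinese numeral) → 8×1000 + 7×100 + 9×10 + 6 = 8796 (decimal)
Convert 0b1010100010101 (binary) → 4096 + 1024 + 256 + 16 + 4 + 1 = 5397 (decimal)
Compute 8796 - 5397 = 3399
Convert 3399 (decimal) → 3399 = 3×1000 + 3×100 + 9×10 + 9 → 3 thousands, 3 hundreds, 9 tens, 9 ones (place-value notation)
3 thousands, 3 hundreds, 9 tens, 9 ones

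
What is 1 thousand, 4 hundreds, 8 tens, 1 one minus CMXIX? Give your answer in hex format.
Convert 1 thousand, 4 hundreds, 8 tens, 1 one (place-value notation) → 1×1000 + 4×100 + 8×10 + 1 = 1481 (decimal)
Convert CMXIX (Roman numeral) → 900 + 10 + 9 = 919 (decimal)
Compute 1481 - 919 = 562
Convert 562 (decimal) → 562 = 2×256 + 3×16 + 2 → 0x232 (hexadecimal)
0x232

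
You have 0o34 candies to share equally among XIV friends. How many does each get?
Convert 0o34 (octal) → 3×8 + 4 = 28 (decimal)
Convert XIV (Roman numeral) → 10 + 4 = 14 (decimal)
Compute 28 ÷ 14 = 2
2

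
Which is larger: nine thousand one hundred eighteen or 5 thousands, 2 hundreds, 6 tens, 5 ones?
Convert nine thousand one hundred eighteen (English words) → 9×1000 + 1×100 + 18 = 9118 (decimal)
Convert 5 thousands, 2 hundreds, 6 tens, 5 ones (place-value notation) → 5×1000 + 2×100 + 6×10 + 5 = 5265 (decimal)
Compare 9118 vs 5265: larger = 9118
9118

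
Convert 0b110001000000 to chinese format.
Convert 0b110001000000 (binary) → 2048 + 1024 + 64 = 3136 (decimal)
Convert 3136 (decimal) → 3136 = 3×1000 + 1×100 + 3×10 + 6 → 三千一百三十六 (Chinese numeral)
三千一百三十六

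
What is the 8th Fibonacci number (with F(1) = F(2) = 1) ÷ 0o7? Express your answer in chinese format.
Convert the 8th Fibonacci number (with F(1) = F(2) = 1) (Fibonacci index) → 1, 1, 2, 3, 5, 8, 13, 21 → 21 (decimal)
Convert 0o7 (octal) → 7 (decimal)
Compute 21 ÷ 7 = 3
Convert 3 (decimal) → 三 (Chinese numeral)
三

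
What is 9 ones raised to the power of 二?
Convert 9 ones (place-value notation) → 9 (decimal)
Convert 二 (Chinese numeral) → 2 (decimal)
Compute 9 ^ 2 = 81
81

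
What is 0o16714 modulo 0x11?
Convert 0o16714 (octal) → 1×4096 + 6×512 + 7×64 + 1×8 + 4 = 7628 (decimal)
Convert 0x11 (hexadecimal) → 1×16 + 1 = 17 (decimal)
Compute 7628 mod 17 = 12
12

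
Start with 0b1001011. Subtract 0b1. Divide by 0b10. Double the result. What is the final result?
Convert 0b1001011 (binary) → 64 + 8 + 2 + 1 = 75 (decimal)
Start: 75
Convert 0b1 (binary) → 1 (decimal)
75 - 1 = 74
Convert 0b10 (binary) → 2 (decimal)
74 ÷ 2 = 37
37 × 2 = 74
74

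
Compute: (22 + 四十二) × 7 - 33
Convert 四十二 (Chinese numeral) → 4×10 + 2 = 42 (decimal)
Expression in decimal: (22 + 42) × 7 - 33
Parentheses first: 22 + 42 = 64
Multiply: 64 × 7 = 448
Subtract: 448 - 33 = 415
415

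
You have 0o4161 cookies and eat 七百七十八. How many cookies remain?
Convert 0o4161 (octal) → 4×512 + 1×64 + 6×8 + 1 = 2161 (decimal)
Convert 七百七十八 (Chinese numeral) → 7×100 + 7×10 + 8 = 778 (decimal)
Compute 2161 - 778 = 1383
1383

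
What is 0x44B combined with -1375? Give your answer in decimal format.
Convert 0x44B (hexadecimal) → 4×256 + 4×16 + 11 = 1099 (decimal)
Compute 1099 + -1375 = -276
-276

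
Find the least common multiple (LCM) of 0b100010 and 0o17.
Convert 0b100010 (binary) → 32 + 2 = 34 (decimal)
Convert 0o17 (octal) → 1×8 + 7 = 15 (decimal)
Compute lcm(34, 15) = 510
510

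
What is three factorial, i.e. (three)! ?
Convert three (English words) → 3 (decimal)
Compute 3! = 6
6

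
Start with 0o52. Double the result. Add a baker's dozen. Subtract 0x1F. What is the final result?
Convert 0o52 (octal) → 5×8 + 2 = 42 (decimal)
Start: 42
42 × 2 = 84
Convert a baker's dozen (colloquial) → 13 (decimal)
84 + 13 = 97
Convert 0x1F (hexadecimal) → 1×16 + 15 = 31 (decimal)
97 - 31 = 66
66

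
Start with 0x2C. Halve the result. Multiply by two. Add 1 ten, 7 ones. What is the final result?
Convert 0x2C (hexadecimal) → 2×16 + 12 = 44 (decimal)
Start: 44
44 ÷ 2 = 22
Convert two (English words) → 2 (decimal)
22 × 2 = 44
Convert 1 ten, 7 ones (place-value notation) → 1×10 + 7 = 17 (decimal)
44 + 17 = 61
61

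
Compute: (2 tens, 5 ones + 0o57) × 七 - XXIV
Convert 2 tens, 5 ones (place-value notation) → 2×10 + 5 = 25 (decimal)
Convert 0o57 (octal) → 5×8 + 7 = 47 (decimal)
Convert 七 (Chinese numeral) → 7 (decimal)
Convert XXIV (Roman numeral) → 10 + 10 + 4 = 24 (decimal)
Expression in decimal: (25 + 47) × 7 - 24
Parentheses first: 25 + 47 = 72
Multiply: 72 × 7 = 504
Subtract: 504 - 24 = 480
480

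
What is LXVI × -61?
Convert LXVI (Roman numeral) → 50 + 10 + 5 + 1 = 66 (decimal)
Compute 66 × -61 = -4026
-4026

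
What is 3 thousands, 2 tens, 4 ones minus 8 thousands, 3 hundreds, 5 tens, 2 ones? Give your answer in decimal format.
Convert 3 thousands, 2 tens, 4 ones (place-value notation) → 3×1000 + 2×10 + 4 = 3024 (decimal)
Convert 8 thousands, 3 hundreds, 5 tens, 2 ones (place-value notation) → 8×1000 + 3×100 + 5×10 + 2 = 8352 (decimal)
Compute 3024 - 8352 = -5328
-5328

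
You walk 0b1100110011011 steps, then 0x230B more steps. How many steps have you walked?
Convert 0b1100110011011 (binary) → 4096 + 2048 + 256 + 128 + 16 + 8 + 2 + 1 = 6555 (decimal)
Convert 0x230B (hexadecimal) → 2×4096 + 3×256 + 11 = 8971 (decimal)
Compute 6555 + 8971 = 15526
15526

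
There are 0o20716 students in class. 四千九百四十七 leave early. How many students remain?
Convert 0o20716 (octal) → 2×4096 + 7×64 + 1×8 + 6 = 8654 (decimal)
Convert 四千九百四十七 (Chinese numeral) → 4×1000 + 9×100 + 4×10 + 7 = 4947 (decimal)
Compute 8654 - 4947 = 3707
3707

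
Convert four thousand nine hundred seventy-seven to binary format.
Convert four thousand nine hundred seventy-seven (English words) → 4×1000 + 9×100 + 77 = 4977 (decimal)
Convert 4977 (decimal) → 4977 = 4096 + 512 + 256 + 64 + 32 + 16 + 1 → 0b1001101110001 (binary)
0b1001101110001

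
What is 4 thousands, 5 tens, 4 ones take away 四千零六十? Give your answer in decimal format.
Convert 4 thousands, 5 tens, 4 ones (place-value notation) → 4×1000 + 5×10 + 4 = 4054 (decimal)
Convert 四千零六十 (Chinese numeral) → 4×1000 + 6×10 = 4060 (decimal)
Compute 4054 - 4060 = -6
-6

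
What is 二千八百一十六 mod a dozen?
Convert 二千八百一十六 (Chinese numeral) → 2×1000 + 8×100 + 1×10 + 6 = 2816 (decimal)
Convert a dozen (colloquial) → 12 (decimal)
Compute 2816 mod 12 = 8
8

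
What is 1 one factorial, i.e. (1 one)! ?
Convert 1 one (place-value notation) → 1 (decimal)
Compute 1! = 1
1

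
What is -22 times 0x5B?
Convert 0x5B (hexadecimal) → 5×16 + 11 = 91 (decimal)
Compute -22 × 91 = -2002
-2002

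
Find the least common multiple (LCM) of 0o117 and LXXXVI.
Convert 0o117 (octal) → 1×64 + 1×8 + 7 = 79 (decimal)
Convert LXXXVI (Roman numeral) → 50 + 10 + 10 + 10 + 5 + 1 = 86 (decimal)
Compute lcm(79, 86) = 6794
6794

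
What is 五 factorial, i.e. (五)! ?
Convert 五 (Chinese numeral) → 5 (decimal)
Compute 5! = 120
120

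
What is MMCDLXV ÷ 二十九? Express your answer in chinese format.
Convert MMCDLXV (Roman numeral) → 1000 + 1000 + 400 + 50 + 10 + 5 = 2465 (decimal)
Convert 二十九 (Chinese numeral) → 2×10 + 9 = 29 (decimal)
Compute 2465 ÷ 29 = 85
Convert 85 (decimal) → 85 = 8×10 + 5 → 八十五 (Chinese numeral)
八十五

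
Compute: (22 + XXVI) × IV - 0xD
Convert XXVI (Roman numeral) → 10 + 10 + 5 + 1 = 26 (decimal)
Convert IV (Roman numeral) → 4 (decimal)
Convert 0xD (hexadecimal) → 13 (decimal)
Expression in decimal: (22 + 26) × 4 - 13
Parentheses first: 22 + 26 = 48
Multiply: 48 × 4 = 192
Subtract: 192 - 13 = 179
179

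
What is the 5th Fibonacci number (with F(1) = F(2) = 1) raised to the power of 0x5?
Convert the 5th Fibonacci number (with F(1) = F(2) = 1) (Fibonacci index) → 1, 1, 2, 3, 5 → 5 (decimal)
Convert 0x5 (hexadecimal) → 5 (decimal)
Compute 5 ^ 5 = 3125
3125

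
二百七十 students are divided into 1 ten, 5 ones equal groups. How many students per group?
Convert 二百七十 (Chinese numeral) → 2×100 + 7×10 = 270 (decimal)
Convert 1 ten, 5 ones (place-value notation) → 1×10 + 5 = 15 (decimal)
Compute 270 ÷ 15 = 18
18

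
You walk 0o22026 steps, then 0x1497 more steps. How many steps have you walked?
Convert 0o22026 (octal) → 2×4096 + 2×512 + 2×8 + 6 = 9238 (decimal)
Convert 0x1497 (hexadecimal) → 1×4096 + 4×256 + 9×16 + 7 = 5271 (decimal)
Compute 9238 + 5271 = 14509
14509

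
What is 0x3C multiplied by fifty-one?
Convert 0x3C (hexadecimal) → 3×16 + 12 = 60 (decimal)
Convert fifty-one (English words) → 51 (decimal)
Compute 60 × 51 = 3060
3060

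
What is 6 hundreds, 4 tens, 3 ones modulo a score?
Convert 6 hundreds, 4 tens, 3 ones (place-value notation) → 6×100 + 4×10 + 3 = 643 (decimal)
Convert a score (colloquial) → 20 (decimal)
Compute 643 mod 20 = 3
3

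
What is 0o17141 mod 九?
Convert 0o17141 (octal) → 1×4096 + 7×512 + 1×64 + 4×8 + 1 = 7777 (decimal)
Convert 九 (Chinese numeral) → 9 (decimal)
Compute 7777 mod 9 = 1
1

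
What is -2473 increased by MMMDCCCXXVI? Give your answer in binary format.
Convert MMMDCCCXXVI (Roman numeral) → 1000 + 1000 + 1000 + 500 + 100 + 100 + 100 + 10 + 10 + 5 + 1 = 3826 (decimal)
Compute -2473 + 3826 = 1353
Convert 1353 (decimal) → 1353 = 1024 + 256 + 64 + 8 + 1 → 0b10101001001 (binary)
0b10101001001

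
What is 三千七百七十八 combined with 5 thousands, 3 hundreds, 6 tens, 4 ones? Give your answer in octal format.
Convert 三千七百七十八 (Chinese numeral) → 3×1000 + 7×100 + 7×10 + 8 = 3778 (decimal)
Convert 5 thousands, 3 hundreds, 6 tens, 4 ones (place-value notation) → 5×1000 + 3×100 + 6×10 + 4 = 5364 (decimal)
Compute 3778 + 5364 = 9142
Convert 9142 (decimal) → 9142 = 2×4096 + 1×512 + 6×64 + 6×8 + 6 → 0o21666 (octal)
0o21666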